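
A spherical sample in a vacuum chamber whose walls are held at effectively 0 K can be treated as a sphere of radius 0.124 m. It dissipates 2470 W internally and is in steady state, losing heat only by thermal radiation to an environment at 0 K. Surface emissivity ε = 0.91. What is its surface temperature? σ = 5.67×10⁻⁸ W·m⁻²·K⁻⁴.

T ≈ 706 K

Steady state: internal power = radiated power, P = εσA T⁴.
Radiating area A = 4πr² = 0.1932 m².
T⁴ = P/(εσA) = 2470/(0.91·5.67×10⁻⁸·0.1932) = 2.478×10¹¹ K⁴.
T = (2.478×10¹¹)^(1/4).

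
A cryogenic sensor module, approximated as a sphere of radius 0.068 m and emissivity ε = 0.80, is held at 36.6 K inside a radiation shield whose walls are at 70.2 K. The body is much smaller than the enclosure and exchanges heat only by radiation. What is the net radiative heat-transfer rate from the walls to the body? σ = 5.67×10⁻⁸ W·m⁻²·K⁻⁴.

P_net ≈ 0.0593 W

For a small grey body in a large enclosure: P_net = εσA(T_body⁴ − T_wall⁴).
A = 4πr² = 0.05811 m²; T_body⁴ − T_wall⁴ = 1.794×10⁶ − 2.429×10⁷ = -2.249×10⁷ K⁴.
|P_net| = 0.80·5.67×10⁻⁸·0.05811·2.249×10⁷.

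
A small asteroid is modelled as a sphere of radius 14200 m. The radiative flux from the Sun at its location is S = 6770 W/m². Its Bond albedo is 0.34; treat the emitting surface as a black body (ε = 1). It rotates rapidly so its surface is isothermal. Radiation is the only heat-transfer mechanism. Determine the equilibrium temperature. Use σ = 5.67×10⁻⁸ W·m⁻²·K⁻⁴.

T ≈ 375 K

At equilibrium, absorbed power = emitted power.
Absorbing cross-section = πr² = 6.335×10⁸ m²; emitting surface = 4πr² = 2.534×10⁹ m² (ratio 4).
(1−a)S·A_cross = εσ·A_surf·T⁴  ⇒  T⁴ = (1−a)S/(4σ).
T⁴ = 0.660·6770/(4·5.67×10⁻⁸) = 1.970×10¹⁰ K⁴.
T = (1.970×10¹⁰)^(1/4).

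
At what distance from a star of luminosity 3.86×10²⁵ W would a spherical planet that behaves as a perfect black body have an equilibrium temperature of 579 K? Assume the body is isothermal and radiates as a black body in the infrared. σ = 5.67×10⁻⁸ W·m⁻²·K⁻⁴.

For an isothermal black-emitting sphere, (1−a)S·πr² = σ·4πr²·T⁴ ⇒ S = 4σT⁴/(1−a).
S = 4·5.67×10⁻⁸·(579)⁴/1.00 = 25490 W/m².
Flux falls as S = L/(4πd²), so d = √(L/(4πS)) = √(3.86×10²⁵/(4π·25490)).

d ≈ 1.10×10¹⁰ m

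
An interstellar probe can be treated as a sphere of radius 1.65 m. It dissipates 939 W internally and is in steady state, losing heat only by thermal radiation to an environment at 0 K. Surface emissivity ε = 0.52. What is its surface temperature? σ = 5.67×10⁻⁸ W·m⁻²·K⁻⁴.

T ≈ 175 K

Steady state: internal power = radiated power, P = εσA T⁴.
Radiating area A = 4πr² = 34.21 m².
T⁴ = P/(εσA) = 939/(0.52·5.67×10⁻⁸·34.21) = 9.309×10⁸ K⁴.
T = (9.309×10⁸)^(1/4).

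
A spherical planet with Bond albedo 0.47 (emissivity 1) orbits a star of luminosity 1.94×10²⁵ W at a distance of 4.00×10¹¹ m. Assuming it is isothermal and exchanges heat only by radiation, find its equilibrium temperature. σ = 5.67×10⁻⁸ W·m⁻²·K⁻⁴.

T ≈ 68.9 K

First find the stellar flux at distance d: S = L/(4πd²) = 1.94×10²⁵/(4π·(4.00×10¹¹)²) = 9.649 W/m².
For an isothermal sphere, absorbed (1−a)S·πr² = emitted σ·4πr²·T⁴, so T⁴ = (1−a)S/(4σ).
T⁴ = 0.530·9.649/(4·5.67×10⁻⁸) = 2.255×10⁷ K⁴.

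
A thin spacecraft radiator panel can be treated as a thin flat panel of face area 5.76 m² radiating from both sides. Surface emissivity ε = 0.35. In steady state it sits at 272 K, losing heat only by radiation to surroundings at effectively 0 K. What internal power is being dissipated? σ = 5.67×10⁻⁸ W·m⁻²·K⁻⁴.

Steady state: P = εσA T⁴.
A = 2·5.76 = 11.52 m²; T⁴ = (272)⁴ = 5.474×10⁹ K⁴.
P = 0.35 × 5.67×10⁻⁸ × 11.52 × 5.474×10⁹.

P ≈ 1250 W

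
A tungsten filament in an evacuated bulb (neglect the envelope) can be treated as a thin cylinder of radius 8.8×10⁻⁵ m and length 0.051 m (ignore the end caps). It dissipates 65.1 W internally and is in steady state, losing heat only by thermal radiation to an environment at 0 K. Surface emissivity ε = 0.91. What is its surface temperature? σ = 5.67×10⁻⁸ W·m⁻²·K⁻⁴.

Steady state: internal power = radiated power, P = εσA T⁴.
Radiating area A = 2πrL = 2.820×10⁻⁵ m².
T⁴ = P/(εσA) = 65.1/(0.91·5.67×10⁻⁸·2.820×10⁻⁵) = 4.474×10¹³ K⁴.
T = (4.474×10¹³)^(1/4).

T ≈ 2590 K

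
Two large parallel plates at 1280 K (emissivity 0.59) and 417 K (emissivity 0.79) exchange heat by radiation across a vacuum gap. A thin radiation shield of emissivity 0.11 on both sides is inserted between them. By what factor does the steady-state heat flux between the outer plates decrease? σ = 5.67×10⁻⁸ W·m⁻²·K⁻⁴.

factor ≈ 9.76

Without shield: q₀ = σΔ(T⁴)/(1/ε₁+1/ε₂−1) with denominator 1.961.
With shield the two gaps are in series; the resistances add: (1/ε₁+1/ε_s−1)+(1/ε_s+1/ε₂−1) = 9.786+9.357 = 19.14.
Heat-flux ratio q₀/q = 19.14/1.961.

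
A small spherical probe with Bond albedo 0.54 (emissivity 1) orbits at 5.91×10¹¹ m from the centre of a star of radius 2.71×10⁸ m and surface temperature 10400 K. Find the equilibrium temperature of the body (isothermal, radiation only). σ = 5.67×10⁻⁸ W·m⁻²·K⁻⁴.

The star's surface emits σT_*⁴; at distance d the flux is S = σT_*⁴(R_*/d)².
S = 5.67×10⁻⁸·(10400)⁴·(2.71×10⁸/5.91×10¹¹)² = 139.5 W/m².
For an isothermal sphere T⁴ = (1−a)S/(4σ) = 2.829×10⁸ K⁴.

T ≈ 130 K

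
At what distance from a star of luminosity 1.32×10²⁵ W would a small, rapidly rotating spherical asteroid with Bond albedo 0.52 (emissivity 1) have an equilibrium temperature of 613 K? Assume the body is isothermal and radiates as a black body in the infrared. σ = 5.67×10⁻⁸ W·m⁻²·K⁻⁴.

For an isothermal black-emitting sphere, (1−a)S·πr² = σ·4πr²·T⁴ ⇒ S = 4σT⁴/(1−a).
S = 4·5.67×10⁻⁸·(613)⁴/0.480 = 66720 W/m².
Flux falls as S = L/(4πd²), so d = √(L/(4πS)) = √(1.32×10²⁵/(4π·66720)).

d ≈ 3.97×10⁹ m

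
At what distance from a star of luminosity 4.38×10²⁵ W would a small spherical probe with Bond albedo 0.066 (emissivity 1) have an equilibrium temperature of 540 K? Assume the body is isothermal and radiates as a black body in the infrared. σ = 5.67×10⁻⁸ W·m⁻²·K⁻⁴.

d ≈ 1.30×10¹⁰ m

For an isothermal black-emitting sphere, (1−a)S·πr² = σ·4πr²·T⁴ ⇒ S = 4σT⁴/(1−a).
S = 4·5.67×10⁻⁸·(540)⁴/0.934 = 20650 W/m².
Flux falls as S = L/(4πd²), so d = √(L/(4πS)) = √(4.38×10²⁵/(4π·20650)).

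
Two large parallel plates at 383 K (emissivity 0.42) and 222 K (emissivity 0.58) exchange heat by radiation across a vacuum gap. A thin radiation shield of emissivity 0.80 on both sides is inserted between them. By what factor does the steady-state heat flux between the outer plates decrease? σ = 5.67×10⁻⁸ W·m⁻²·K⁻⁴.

factor ≈ 1.48

Without shield: q₀ = σΔ(T⁴)/(1/ε₁+1/ε₂−1) with denominator 3.105.
With shield the two gaps are in series; the resistances add: (1/ε₁+1/ε_s−1)+(1/ε_s+1/ε₂−1) = 2.631+1.974 = 4.605.
Heat-flux ratio q₀/q = 4.605/3.105.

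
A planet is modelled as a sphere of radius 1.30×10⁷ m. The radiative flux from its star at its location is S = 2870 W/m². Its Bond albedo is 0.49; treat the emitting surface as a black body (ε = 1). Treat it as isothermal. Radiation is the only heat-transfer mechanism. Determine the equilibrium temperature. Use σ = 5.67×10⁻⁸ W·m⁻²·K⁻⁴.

At equilibrium, absorbed power = emitted power.
Absorbing cross-section = πr² = 5.309×10¹⁴ m²; emitting surface = 4πr² = 2.124×10¹⁵ m² (ratio 4).
(1−a)S·A_cross = εσ·A_surf·T⁴  ⇒  T⁴ = (1−a)S/(4σ).
T⁴ = 0.510·2870/(4·5.67×10⁻⁸) = 6.454×10⁹ K⁴.
T = (6.454×10⁹)^(1/4).

T ≈ 283 K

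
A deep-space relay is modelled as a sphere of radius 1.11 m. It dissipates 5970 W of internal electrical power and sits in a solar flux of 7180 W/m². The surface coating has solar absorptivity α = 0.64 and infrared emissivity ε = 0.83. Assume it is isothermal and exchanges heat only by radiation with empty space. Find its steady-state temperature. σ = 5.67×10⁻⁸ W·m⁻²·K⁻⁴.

At steady state, absorbed solar power + internal power = radiated power.
Absorbed: α·S·A_cross = 0.64·7180·3.871 = 17790 W (cross-section πr²).
Total input = 17790 + 5970 = 23760 W.
Radiated: εσ·A_surf·T⁴ with A_surf = 4πr² = 15.48 m².
T⁴ = 23760/(0.83·5.67×10⁻⁸·15.48) = 3.260×10¹⁰ K⁴.

T ≈ 425 K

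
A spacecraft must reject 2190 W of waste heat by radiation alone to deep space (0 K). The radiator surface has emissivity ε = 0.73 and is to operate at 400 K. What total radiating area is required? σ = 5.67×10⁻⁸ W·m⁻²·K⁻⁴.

A ≈ 2.07 m²

P = εσA T⁴ ⇒ A = P/(εσT⁴).
T⁴ = 2.560×10¹⁰ K⁴.
A = 2190/(0.73 × 5.67×10⁻⁸ × 2.560×10¹⁰).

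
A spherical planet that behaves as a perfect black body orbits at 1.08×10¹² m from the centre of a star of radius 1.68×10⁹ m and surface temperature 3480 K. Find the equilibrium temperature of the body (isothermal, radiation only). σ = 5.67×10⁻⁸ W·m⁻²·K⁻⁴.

T ≈ 97.1 K

The star's surface emits σT_*⁴; at distance d the flux is S = σT_*⁴(R_*/d)².
S = 5.67×10⁻⁸·(3480)⁴·(1.68×10⁹/1.08×10¹²)² = 20.12 W/m².
For an isothermal sphere T⁴ = (1−a)S/(4σ) = 8.872×10⁷ K⁴.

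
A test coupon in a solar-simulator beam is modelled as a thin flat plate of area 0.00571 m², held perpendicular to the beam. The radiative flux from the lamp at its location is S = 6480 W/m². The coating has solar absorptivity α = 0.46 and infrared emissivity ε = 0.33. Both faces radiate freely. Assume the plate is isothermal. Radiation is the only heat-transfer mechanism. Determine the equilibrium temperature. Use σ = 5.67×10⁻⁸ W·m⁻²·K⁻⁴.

T ≈ 531 K

At equilibrium, absorbed power = emitted power.
Absorbing cross-section = A = 0.005710 m²; emitting surface = 2A = 0.01142 m² (ratio 2).
αS·A_cross = εσ·A_surf·T⁴  ⇒  T⁴ = αS/(ε·2σ).
T⁴ = 0.460·6480/(0.33·2·5.67×10⁻⁸) = 7.965×10¹⁰ K⁴.
T = (7.965×10¹⁰)^(1/4).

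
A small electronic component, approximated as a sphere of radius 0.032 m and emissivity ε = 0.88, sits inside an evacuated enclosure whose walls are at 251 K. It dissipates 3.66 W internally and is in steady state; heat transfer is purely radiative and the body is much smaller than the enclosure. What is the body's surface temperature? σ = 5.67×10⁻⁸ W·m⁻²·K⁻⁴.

For a small grey body in a large enclosure, net radiated power = εσA(T⁴ − T_w⁴).
Steady state: P = εσA(T⁴ − T_w⁴) with A = 4πr² = 0.01287 m².
T⁴ = P/(εσA) + T_w⁴ = 3.66/(0.88·5.67×10⁻⁸·0.01287) + (251)⁴
    = 5.700×10⁹ + 3.969×10⁹ = 9.670×10⁹ K⁴.

T ≈ 314 K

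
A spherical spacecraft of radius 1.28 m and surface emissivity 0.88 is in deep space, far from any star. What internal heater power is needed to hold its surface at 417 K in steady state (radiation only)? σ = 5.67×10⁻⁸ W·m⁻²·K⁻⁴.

P ≈ 31100 W

P = εσ·4πr²·T⁴.
4πr² = 20.59 m²; T⁴ = 3.024×10¹⁰ K⁴.
P = 0.88·5.67×10⁻⁸·20.59·3.024×10¹⁰.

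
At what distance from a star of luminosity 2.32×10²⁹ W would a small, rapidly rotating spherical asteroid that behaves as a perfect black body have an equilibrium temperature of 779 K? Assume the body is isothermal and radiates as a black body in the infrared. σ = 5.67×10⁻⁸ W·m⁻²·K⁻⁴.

d ≈ 4.70×10¹¹ m

For an isothermal black-emitting sphere, (1−a)S·πr² = σ·4πr²·T⁴ ⇒ S = 4σT⁴/(1−a).
S = 4·5.67×10⁻⁸·(779)⁴/1.00 = 83520 W/m².
Flux falls as S = L/(4πd²), so d = √(L/(4πS)) = √(2.32×10²⁹/(4π·83520)).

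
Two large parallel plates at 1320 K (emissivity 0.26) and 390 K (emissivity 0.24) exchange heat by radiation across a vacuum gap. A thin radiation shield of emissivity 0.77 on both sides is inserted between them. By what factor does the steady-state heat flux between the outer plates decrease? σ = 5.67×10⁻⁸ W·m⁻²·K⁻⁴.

Without shield: q₀ = σΔ(T⁴)/(1/ε₁+1/ε₂−1) with denominator 7.013.
With shield the two gaps are in series; the resistances add: (1/ε₁+1/ε_s−1)+(1/ε_s+1/ε₂−1) = 4.145+4.465 = 8.610.
Heat-flux ratio q₀/q = 8.610/7.013.

factor ≈ 1.23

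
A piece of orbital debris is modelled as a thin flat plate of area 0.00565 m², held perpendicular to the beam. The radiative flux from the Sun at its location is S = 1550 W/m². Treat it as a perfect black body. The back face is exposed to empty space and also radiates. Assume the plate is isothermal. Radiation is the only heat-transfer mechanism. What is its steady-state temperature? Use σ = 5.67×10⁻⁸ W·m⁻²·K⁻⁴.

T ≈ 342 K

At equilibrium, absorbed power = emitted power.
Absorbing cross-section = A = 0.005650 m²; emitting surface = 2A = 0.01130 m² (ratio 2).
S·A_cross = εσ·A_surf·T⁴  ⇒  T⁴ = S/(2σ).
T⁴ = 1.00·1550/(2·5.67×10⁻⁸) = 1.367×10¹⁰ K⁴.
T = (1.367×10¹⁰)^(1/4).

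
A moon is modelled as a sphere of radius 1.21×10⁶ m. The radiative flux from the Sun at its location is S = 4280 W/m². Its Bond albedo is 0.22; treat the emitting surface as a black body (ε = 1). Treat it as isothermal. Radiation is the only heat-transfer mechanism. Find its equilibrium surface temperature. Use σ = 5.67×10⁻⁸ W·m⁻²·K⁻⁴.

At equilibrium, absorbed power = emitted power.
Absorbing cross-section = πr² = 4.600×10¹² m²; emitting surface = 4πr² = 1.840×10¹³ m² (ratio 4).
(1−a)S·A_cross = εσ·A_surf·T⁴  ⇒  T⁴ = (1−a)S/(4σ).
T⁴ = 0.780·4280/(4·5.67×10⁻⁸) = 1.472×10¹⁰ K⁴.
T = (1.472×10¹⁰)^(1/4).

T ≈ 348 K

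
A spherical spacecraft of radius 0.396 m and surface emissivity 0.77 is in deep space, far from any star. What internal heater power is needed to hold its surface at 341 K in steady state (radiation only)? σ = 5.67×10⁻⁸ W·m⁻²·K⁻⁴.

P = εσ·4πr²·T⁴.
4πr² = 1.971 m²; T⁴ = 1.352×10¹⁰ K⁴.
P = 0.77·5.67×10⁻⁸·1.971·1.352×10¹⁰.

P ≈ 1160 W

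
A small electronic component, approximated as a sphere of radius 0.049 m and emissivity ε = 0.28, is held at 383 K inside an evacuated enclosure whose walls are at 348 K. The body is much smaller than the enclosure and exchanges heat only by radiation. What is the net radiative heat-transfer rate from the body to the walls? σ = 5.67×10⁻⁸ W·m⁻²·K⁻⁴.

For a small grey body in a large enclosure: P_net = εσA(T_body⁴ − T_wall⁴).
A = 4πr² = 0.03017 m²; T_body⁴ − T_wall⁴ = 2.152×10¹⁰ − 1.467×10¹⁰ = 6.851×10⁹ K⁴.
|P_net| = 0.28·5.67×10⁻⁸·0.03017·6.851×10⁹.

P_net ≈ 3.28 W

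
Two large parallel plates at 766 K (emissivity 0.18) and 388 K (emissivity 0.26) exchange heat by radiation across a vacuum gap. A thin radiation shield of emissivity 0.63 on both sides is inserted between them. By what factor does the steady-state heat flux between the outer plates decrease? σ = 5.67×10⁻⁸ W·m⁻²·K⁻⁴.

Without shield: q₀ = σΔ(T⁴)/(1/ε₁+1/ε₂−1) with denominator 8.402.
With shield the two gaps are in series; the resistances add: (1/ε₁+1/ε_s−1)+(1/ε_s+1/ε₂−1) = 6.143+4.433 = 10.58.
Heat-flux ratio q₀/q = 10.58/8.402.

factor ≈ 1.26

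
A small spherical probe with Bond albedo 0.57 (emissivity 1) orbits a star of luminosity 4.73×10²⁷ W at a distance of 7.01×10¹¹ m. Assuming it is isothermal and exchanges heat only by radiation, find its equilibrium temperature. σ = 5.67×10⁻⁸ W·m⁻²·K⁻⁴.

T ≈ 195 K

First find the stellar flux at distance d: S = L/(4πd²) = 4.73×10²⁷/(4π·(7.01×10¹¹)²) = 766.0 W/m².
For an isothermal sphere, absorbed (1−a)S·πr² = emitted σ·4πr²·T⁴, so T⁴ = (1−a)S/(4σ).
T⁴ = 0.430·766.0/(4·5.67×10⁻⁸) = 1.452×10⁹ K⁴.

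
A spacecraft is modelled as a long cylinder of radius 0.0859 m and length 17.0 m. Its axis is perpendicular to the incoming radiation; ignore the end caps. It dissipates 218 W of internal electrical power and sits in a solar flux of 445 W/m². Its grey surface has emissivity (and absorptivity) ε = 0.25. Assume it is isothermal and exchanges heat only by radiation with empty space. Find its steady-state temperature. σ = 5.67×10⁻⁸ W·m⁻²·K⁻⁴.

T ≈ 254 K

At steady state, absorbed solar power + internal power = radiated power.
Absorbed: α·S·A_cross = 0.25·445·2.921 = 324.9 W (cross-section 2rL).
Total input = 324.9 + 218 = 542.9 W.
Radiated: εσ·A_surf·T⁴ with A_surf = 2πrL = 9.175 m².
T⁴ = 542.9/(0.25·5.67×10⁻⁸·9.175) = 4.174×10⁹ K⁴.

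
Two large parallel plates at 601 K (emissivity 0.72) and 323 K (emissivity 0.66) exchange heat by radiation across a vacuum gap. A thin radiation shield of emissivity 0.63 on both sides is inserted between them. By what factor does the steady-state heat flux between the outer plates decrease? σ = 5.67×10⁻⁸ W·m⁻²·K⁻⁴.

factor ≈ 2.14

Without shield: q₀ = σΔ(T⁴)/(1/ε₁+1/ε₂−1) with denominator 1.904.
With shield the two gaps are in series; the resistances add: (1/ε₁+1/ε_s−1)+(1/ε_s+1/ε₂−1) = 1.976+2.102 = 4.079.
Heat-flux ratio q₀/q = 4.079/1.904.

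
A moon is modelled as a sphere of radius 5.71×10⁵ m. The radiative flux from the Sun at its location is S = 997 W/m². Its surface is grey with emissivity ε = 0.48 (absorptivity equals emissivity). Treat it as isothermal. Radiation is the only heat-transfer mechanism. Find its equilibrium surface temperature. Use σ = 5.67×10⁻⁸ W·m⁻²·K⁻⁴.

T ≈ 257 K

At equilibrium, absorbed power = emitted power.
Absorbing cross-section = πr² = 1.024×10¹² m²; emitting surface = 4πr² = 4.097×10¹² m² (ratio 4).
εS·A_cross = εσ·A_surf·T⁴  ⇒  T⁴ = S/(4σ)   (ε cancels).
T⁴ = 997/(4·5.67×10⁻⁸) = 4.396×10⁹ K⁴.
T = (4.396×10⁹)^(1/4).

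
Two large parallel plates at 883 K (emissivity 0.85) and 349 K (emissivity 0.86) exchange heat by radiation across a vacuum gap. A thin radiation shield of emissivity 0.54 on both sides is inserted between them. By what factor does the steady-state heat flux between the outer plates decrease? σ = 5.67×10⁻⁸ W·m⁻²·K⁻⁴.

Without shield: q₀ = σΔ(T⁴)/(1/ε₁+1/ε₂−1) with denominator 1.339.
With shield the two gaps are in series; the resistances add: (1/ε₁+1/ε_s−1)+(1/ε_s+1/ε₂−1) = 2.028+2.015 = 4.043.
Heat-flux ratio q₀/q = 4.043/1.339.

factor ≈ 3.02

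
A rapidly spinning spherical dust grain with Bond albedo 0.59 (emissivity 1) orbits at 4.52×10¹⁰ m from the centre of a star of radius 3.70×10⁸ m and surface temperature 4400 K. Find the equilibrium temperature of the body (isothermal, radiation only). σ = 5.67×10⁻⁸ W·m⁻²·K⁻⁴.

The star's surface emits σT_*⁴; at distance d the flux is S = σT_*⁴(R_*/d)².
S = 5.67×10⁻⁸·(4400)⁴·(3.70×10⁸/4.52×10¹⁰)² = 1424 W/m².
For an isothermal sphere T⁴ = (1−a)S/(4σ) = 2.574×10⁹ K⁴.

T ≈ 225 K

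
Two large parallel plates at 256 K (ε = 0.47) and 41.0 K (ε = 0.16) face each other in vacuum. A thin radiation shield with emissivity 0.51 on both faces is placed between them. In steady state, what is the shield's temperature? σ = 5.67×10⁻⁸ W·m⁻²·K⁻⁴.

In steady state the net flux on the hot side equals that on the cold side.
σ(T₁⁴−T_s⁴)/D₁ = σ(T_s⁴−T₂⁴)/D₂, with D₁ = 1/ε₁+1/ε_s−1 = 3.088, D₂ = 1/ε_s+1/ε₂−1 = 7.211.
Solve for T_s⁴: T_s⁴ = (D₂·T₁⁴ + D₁·T₂⁴)/(D₁+D₂) = 3.008×10⁹ K⁴.

T_s ≈ 234 K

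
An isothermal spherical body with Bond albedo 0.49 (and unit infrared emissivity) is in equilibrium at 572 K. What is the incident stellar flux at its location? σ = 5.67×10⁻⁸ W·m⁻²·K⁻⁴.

S ≈ 47600 W/m²

(1−a)S·πr² = σ·4πr²·T⁴ ⇒ S = 4σT⁴/(1−a).
S = 4·5.67×10⁻⁸·1.070×10¹¹/0.510.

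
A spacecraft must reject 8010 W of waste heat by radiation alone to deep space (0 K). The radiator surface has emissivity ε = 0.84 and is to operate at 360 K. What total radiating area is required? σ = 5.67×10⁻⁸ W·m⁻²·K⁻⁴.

P = εσA T⁴ ⇒ A = P/(εσT⁴).
T⁴ = 1.680×10¹⁰ K⁴.
A = 8010/(0.84 × 5.67×10⁻⁸ × 1.680×10¹⁰).

A ≈ 10.0 m²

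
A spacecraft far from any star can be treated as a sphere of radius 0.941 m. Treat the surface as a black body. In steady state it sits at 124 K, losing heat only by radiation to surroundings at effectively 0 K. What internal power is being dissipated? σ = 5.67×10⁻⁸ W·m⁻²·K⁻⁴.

P ≈ 149 W

Steady state: P = εσA T⁴.
A = 4πr² = 11.13 m²; T⁴ = (124)⁴ = 2.364×10⁸ K⁴.
P = 1.0 × 5.67×10⁻⁸ × 11.13 × 2.364×10⁸.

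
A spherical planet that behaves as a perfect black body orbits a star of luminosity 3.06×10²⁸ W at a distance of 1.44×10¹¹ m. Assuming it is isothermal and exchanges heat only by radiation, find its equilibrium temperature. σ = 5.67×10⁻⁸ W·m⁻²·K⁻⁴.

T ≈ 848 K

First find the stellar flux at distance d: S = L/(4πd²) = 3.06×10²⁸/(4π·(1.44×10¹¹)²) = 1.174×10⁵ W/m².
For an isothermal sphere, absorbed (1−a)S·πr² = emitted σ·4πr²·T⁴, so T⁴ = (1−a)S/(4σ).
T⁴ = 1.00·1.174×10⁵/(4·5.67×10⁻⁸) = 5.178×10¹¹ K⁴.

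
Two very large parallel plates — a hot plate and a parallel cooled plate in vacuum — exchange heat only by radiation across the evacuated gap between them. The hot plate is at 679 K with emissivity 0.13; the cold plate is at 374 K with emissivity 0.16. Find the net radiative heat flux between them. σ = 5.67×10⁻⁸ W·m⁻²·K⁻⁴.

For two infinite grey parallel plates, q = σ(T₁⁴ − T₂⁴)/(1/ε₁ + 1/ε₂ − 1).
T₁⁴ − T₂⁴ = 2.126×10¹¹ − 1.957×10¹⁰ = 1.930×10¹¹ K⁴.
1/ε₁ + 1/ε₂ − 1 = 7.692 + 6.250 − 1 = 12.94.
q = 5.67×10⁻⁸ × 1.930×10¹¹ / 12.94.

q ≈ 846 W/m²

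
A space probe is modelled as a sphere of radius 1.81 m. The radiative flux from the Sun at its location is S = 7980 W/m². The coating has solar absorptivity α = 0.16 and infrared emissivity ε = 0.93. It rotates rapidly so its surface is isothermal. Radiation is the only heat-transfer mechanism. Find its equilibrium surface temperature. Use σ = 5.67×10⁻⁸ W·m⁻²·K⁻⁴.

T ≈ 279 K

At equilibrium, absorbed power = emitted power.
Absorbing cross-section = πr² = 10.29 m²; emitting surface = 4πr² = 41.17 m² (ratio 4).
αS·A_cross = εσ·A_surf·T⁴  ⇒  T⁴ = αS/(ε·4σ).
T⁴ = 0.160·7980/(0.93·4·5.67×10⁻⁸) = 6.053×10⁹ K⁴.
T = (6.053×10⁹)^(1/4).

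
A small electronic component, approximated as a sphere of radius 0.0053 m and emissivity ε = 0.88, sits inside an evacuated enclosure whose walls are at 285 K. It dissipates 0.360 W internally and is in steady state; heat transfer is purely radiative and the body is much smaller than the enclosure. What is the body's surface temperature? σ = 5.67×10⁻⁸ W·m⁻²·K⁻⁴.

For a small grey body in a large enclosure, net radiated power = εσA(T⁴ − T_w⁴).
Steady state: P = εσA(T⁴ − T_w⁴) with A = 4πr² = 3.530×10⁻⁴ m².
T⁴ = P/(εσA) + T_w⁴ = 0.360/(0.88·5.67×10⁻⁸·3.530×10⁻⁴) + (285)⁴
    = 2.044×10¹⁰ + 6.598×10⁹ = 2.704×10¹⁰ K⁴.

T ≈ 405 K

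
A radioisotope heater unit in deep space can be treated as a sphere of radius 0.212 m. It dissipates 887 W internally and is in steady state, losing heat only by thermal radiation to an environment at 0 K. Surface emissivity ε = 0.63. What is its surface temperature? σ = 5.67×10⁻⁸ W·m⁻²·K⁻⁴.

Steady state: internal power = radiated power, P = εσA T⁴.
Radiating area A = 4πr² = 0.5648 m².
T⁴ = P/(εσA) = 887/(0.63·5.67×10⁻⁸·0.5648) = 4.397×10¹⁰ K⁴.
T = (4.397×10¹⁰)^(1/4).

T ≈ 458 K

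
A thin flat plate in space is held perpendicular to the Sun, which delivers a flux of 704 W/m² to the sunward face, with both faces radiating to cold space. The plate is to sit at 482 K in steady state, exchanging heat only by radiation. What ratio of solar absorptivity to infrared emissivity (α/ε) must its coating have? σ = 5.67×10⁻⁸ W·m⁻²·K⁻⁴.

Balance: αS·A = εσ·2A·T⁴ ⇒ α/ε = 2σT⁴/S.
α/ε = 2·5.67×10⁻⁸·(482)⁴/704 = 2·5.67×10⁻⁸·5.397×10¹⁰/704.

α/ε ≈ 8.69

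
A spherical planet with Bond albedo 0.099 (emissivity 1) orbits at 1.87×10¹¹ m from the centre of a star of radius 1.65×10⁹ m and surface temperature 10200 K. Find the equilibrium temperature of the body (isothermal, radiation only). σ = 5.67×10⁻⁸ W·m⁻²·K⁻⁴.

T ≈ 660 K

The star's surface emits σT_*⁴; at distance d the flux is S = σT_*⁴(R_*/d)².
S = 5.67×10⁻⁸·(10200)⁴·(1.65×10⁹/1.87×10¹¹)² = 47780 W/m².
For an isothermal sphere T⁴ = (1−a)S/(4σ) = 1.898×10¹¹ K⁴.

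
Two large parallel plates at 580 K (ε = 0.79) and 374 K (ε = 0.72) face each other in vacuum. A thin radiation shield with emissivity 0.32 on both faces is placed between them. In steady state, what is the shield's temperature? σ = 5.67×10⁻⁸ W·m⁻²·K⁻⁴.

T_s ≈ 509 K

In steady state the net flux on the hot side equals that on the cold side.
σ(T₁⁴−T_s⁴)/D₁ = σ(T_s⁴−T₂⁴)/D₂, with D₁ = 1/ε₁+1/ε_s−1 = 3.391, D₂ = 1/ε_s+1/ε₂−1 = 3.514.
Solve for T_s⁴: T_s⁴ = (D₂·T₁⁴ + D₁·T₂⁴)/(D₁+D₂) = 6.720×10¹⁰ K⁴.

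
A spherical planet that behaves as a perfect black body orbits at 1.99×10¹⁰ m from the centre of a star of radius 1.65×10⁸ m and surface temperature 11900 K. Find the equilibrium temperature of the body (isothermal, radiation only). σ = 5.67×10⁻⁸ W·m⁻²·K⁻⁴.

The star's surface emits σT_*⁴; at distance d the flux is S = σT_*⁴(R_*/d)².
S = 5.67×10⁻⁸·(11900)⁴·(1.65×10⁸/1.99×10¹⁰)² = 78170 W/m².
For an isothermal sphere T⁴ = (1−a)S/(4σ) = 3.447×10¹¹ K⁴.

T ≈ 766 K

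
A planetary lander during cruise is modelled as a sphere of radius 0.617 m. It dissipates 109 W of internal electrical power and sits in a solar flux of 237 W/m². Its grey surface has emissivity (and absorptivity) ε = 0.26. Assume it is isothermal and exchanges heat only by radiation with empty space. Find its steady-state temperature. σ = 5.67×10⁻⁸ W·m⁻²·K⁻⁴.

T ≈ 226 K

At steady state, absorbed solar power + internal power = radiated power.
Absorbed: α·S·A_cross = 0.26·237·1.196 = 73.70 W (cross-section πr²).
Total input = 73.70 + 109 = 182.7 W.
Radiated: εσ·A_surf·T⁴ with A_surf = 4πr² = 4.784 m².
T⁴ = 182.7/(0.26·5.67×10⁻⁸·4.784) = 2.591×10⁹ K⁴.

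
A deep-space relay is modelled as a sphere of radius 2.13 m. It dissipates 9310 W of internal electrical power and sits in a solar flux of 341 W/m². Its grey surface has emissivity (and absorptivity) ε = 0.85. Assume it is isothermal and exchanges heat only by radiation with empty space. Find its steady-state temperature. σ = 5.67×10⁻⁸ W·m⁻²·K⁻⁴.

At steady state, absorbed solar power + internal power = radiated power.
Absorbed: α·S·A_cross = 0.85·341·14.25 = 4131 W (cross-section πr²).
Total input = 4131 + 9310 = 13440 W.
Radiated: εσ·A_surf·T⁴ with A_surf = 4πr² = 57.01 m².
T⁴ = 13440/(0.85·5.67×10⁻⁸·57.01) = 4.892×10⁹ K⁴.

T ≈ 264 K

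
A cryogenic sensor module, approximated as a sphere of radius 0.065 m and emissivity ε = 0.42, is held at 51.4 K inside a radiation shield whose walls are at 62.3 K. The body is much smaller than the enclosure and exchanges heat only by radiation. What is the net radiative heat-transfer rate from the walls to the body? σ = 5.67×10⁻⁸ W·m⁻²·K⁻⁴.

P_net ≈ 0.0102 W

For a small grey body in a large enclosure: P_net = εσA(T_body⁴ − T_wall⁴).
A = 4πr² = 0.05309 m²; T_body⁴ − T_wall⁴ = 6.980×10⁶ − 1.506×10⁷ = -8.084×10⁶ K⁴.
|P_net| = 0.42·5.67×10⁻⁸·0.05309·8.084×10⁶.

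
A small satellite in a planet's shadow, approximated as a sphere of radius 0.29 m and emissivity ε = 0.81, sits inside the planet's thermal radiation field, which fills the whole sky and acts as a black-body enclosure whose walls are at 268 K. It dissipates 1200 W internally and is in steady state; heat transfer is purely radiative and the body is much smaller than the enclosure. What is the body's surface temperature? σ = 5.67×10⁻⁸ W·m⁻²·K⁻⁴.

For a small grey body in a large enclosure, net radiated power = εσA(T⁴ − T_w⁴).
Steady state: P = εσA(T⁴ − T_w⁴) with A = 4πr² = 1.057 m².
T⁴ = P/(εσA) + T_w⁴ = 1200/(0.81·5.67×10⁻⁸·1.057) + (268)⁴
    = 2.472×10¹⁰ + 5.159×10⁹ = 2.988×10¹⁰ K⁴.

T ≈ 416 K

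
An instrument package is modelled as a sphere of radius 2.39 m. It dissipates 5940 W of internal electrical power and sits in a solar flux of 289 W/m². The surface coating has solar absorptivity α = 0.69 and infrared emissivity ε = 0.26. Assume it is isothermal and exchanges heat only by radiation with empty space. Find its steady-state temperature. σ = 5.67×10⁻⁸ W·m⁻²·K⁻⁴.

T ≈ 308 K

At steady state, absorbed solar power + internal power = radiated power.
Absorbed: α·S·A_cross = 0.69·289·17.95 = 3578 W (cross-section πr²).
Total input = 3578 + 5940 = 9518 W.
Radiated: εσ·A_surf·T⁴ with A_surf = 4πr² = 71.78 m².
T⁴ = 9518/(0.26·5.67×10⁻⁸·71.78) = 8.995×10⁹ K⁴.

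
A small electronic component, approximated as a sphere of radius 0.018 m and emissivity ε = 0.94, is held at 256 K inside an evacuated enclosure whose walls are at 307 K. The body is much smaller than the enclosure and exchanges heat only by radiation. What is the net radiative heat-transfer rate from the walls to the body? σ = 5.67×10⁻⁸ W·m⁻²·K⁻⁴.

For a small grey body in a large enclosure: P_net = εσA(T_body⁴ − T_wall⁴).
A = 4πr² = 0.004072 m²; T_body⁴ − T_wall⁴ = 4.295×10⁹ − 8.883×10⁹ = -4.588×10⁹ K⁴.
|P_net| = 0.94·5.67×10⁻⁸·0.004072·4.588×10⁹.

P_net ≈ 0.996 W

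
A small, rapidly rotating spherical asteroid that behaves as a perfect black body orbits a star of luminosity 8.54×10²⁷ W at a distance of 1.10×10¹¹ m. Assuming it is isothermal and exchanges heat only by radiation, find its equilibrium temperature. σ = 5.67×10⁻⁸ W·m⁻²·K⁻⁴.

First find the stellar flux at distance d: S = L/(4πd²) = 8.54×10²⁷/(4π·(1.10×10¹¹)²) = 56160 W/m².
For an isothermal sphere, absorbed (1−a)S·πr² = emitted σ·4πr²·T⁴, so T⁴ = (1−a)S/(4σ).
T⁴ = 1.00·56160/(4·5.67×10⁻⁸) = 2.476×10¹¹ K⁴.

T ≈ 705 K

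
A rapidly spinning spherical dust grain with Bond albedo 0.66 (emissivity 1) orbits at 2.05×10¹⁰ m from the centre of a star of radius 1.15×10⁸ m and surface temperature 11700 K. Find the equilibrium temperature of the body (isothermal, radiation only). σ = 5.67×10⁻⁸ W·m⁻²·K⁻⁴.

T ≈ 473 K

The star's surface emits σT_*⁴; at distance d the flux is S = σT_*⁴(R_*/d)².
S = 5.67×10⁻⁸·(11700)⁴·(1.15×10⁸/2.05×10¹⁰)² = 33440 W/m².
For an isothermal sphere T⁴ = (1−a)S/(4σ) = 5.012×10¹⁰ K⁴.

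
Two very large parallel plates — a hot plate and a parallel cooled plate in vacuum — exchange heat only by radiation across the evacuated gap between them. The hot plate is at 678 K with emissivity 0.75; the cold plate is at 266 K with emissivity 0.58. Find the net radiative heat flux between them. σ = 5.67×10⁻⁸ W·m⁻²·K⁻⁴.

q ≈ 5690 W/m²

For two infinite grey parallel plates, q = σ(T₁⁴ − T₂⁴)/(1/ε₁ + 1/ε₂ − 1).
T₁⁴ − T₂⁴ = 2.113×10¹¹ − 5.006×10⁹ = 2.063×10¹¹ K⁴.
1/ε₁ + 1/ε₂ − 1 = 1.333 + 1.724 − 1 = 2.057.
q = 5.67×10⁻⁸ × 2.063×10¹¹ / 2.057.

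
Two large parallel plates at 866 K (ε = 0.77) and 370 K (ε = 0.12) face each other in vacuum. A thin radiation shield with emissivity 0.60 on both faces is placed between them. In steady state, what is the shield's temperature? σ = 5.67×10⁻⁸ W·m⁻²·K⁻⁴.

T_s ≈ 826 K

In steady state the net flux on the hot side equals that on the cold side.
σ(T₁⁴−T_s⁴)/D₁ = σ(T_s⁴−T₂⁴)/D₂, with D₁ = 1/ε₁+1/ε_s−1 = 1.965, D₂ = 1/ε_s+1/ε₂−1 = 9.000.
Solve for T_s⁴: T_s⁴ = (D₂·T₁⁴ + D₁·T₂⁴)/(D₁+D₂) = 4.650×10¹¹ K⁴.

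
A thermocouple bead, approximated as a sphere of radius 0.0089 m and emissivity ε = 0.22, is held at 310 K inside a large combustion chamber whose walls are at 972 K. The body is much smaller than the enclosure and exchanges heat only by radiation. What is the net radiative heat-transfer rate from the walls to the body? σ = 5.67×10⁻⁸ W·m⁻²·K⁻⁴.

P_net ≈ 11.0 W

For a small grey body in a large enclosure: P_net = εσA(T_body⁴ − T_wall⁴).
A = 4πr² = 9.954×10⁻⁴ m²; T_body⁴ − T_wall⁴ = 9.235×10⁹ − 8.926×10¹¹ = -8.834×10¹¹ K⁴.
|P_net| = 0.22·5.67×10⁻⁸·9.954×10⁻⁴·8.834×10¹¹.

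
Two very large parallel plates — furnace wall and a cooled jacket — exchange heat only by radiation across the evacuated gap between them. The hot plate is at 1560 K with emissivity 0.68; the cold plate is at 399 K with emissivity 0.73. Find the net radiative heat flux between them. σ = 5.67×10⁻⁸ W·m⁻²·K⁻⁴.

q ≈ 1.82×10⁵ W/m²

For two infinite grey parallel plates, q = σ(T₁⁴ − T₂⁴)/(1/ε₁ + 1/ε₂ − 1).
T₁⁴ − T₂⁴ = 5.922×10¹² − 2.534×10¹⁰ = 5.897×10¹² K⁴.
1/ε₁ + 1/ε₂ − 1 = 1.471 + 1.370 − 1 = 1.840.
q = 5.67×10⁻⁸ × 5.897×10¹² / 1.840.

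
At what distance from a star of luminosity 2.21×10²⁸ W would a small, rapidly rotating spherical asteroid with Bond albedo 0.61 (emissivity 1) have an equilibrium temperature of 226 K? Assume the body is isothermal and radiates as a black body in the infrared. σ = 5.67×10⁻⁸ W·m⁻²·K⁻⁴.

For an isothermal black-emitting sphere, (1−a)S·πr² = σ·4πr²·T⁴ ⇒ S = 4σT⁴/(1−a).
S = 4·5.67×10⁻⁸·(226)⁴/0.390 = 1517 W/m².
Flux falls as S = L/(4πd²), so d = √(L/(4πS)) = √(2.21×10²⁸/(4π·1517)).

d ≈ 1.08×10¹² m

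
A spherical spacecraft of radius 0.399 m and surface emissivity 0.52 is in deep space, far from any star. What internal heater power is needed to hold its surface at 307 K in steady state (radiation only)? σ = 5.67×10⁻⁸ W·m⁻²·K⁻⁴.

P ≈ 524 W

P = εσ·4πr²·T⁴.
4πr² = 2.001 m²; T⁴ = 8.883×10⁹ K⁴.
P = 0.52·5.67×10⁻⁸·2.001·8.883×10⁹.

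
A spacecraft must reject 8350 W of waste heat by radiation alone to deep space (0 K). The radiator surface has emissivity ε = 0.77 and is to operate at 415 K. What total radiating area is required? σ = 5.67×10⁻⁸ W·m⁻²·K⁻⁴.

P = εσA T⁴ ⇒ A = P/(εσT⁴).
T⁴ = 2.966×10¹⁰ K⁴.
A = 8350/(0.77 × 5.67×10⁻⁸ × 2.966×10¹⁰).

A ≈ 6.45 m²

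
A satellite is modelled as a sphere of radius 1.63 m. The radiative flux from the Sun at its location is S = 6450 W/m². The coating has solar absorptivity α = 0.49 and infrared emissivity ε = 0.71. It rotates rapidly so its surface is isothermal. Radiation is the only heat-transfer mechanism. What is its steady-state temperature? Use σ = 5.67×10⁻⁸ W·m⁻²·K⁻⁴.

T ≈ 374 K

At equilibrium, absorbed power = emitted power.
Absorbing cross-section = πr² = 8.347 m²; emitting surface = 4πr² = 33.39 m² (ratio 4).
αS·A_cross = εσ·A_surf·T⁴  ⇒  T⁴ = αS/(ε·4σ).
T⁴ = 0.490·6450/(0.71·4·5.67×10⁻⁸) = 1.963×10¹⁰ K⁴.
T = (1.963×10¹⁰)^(1/4).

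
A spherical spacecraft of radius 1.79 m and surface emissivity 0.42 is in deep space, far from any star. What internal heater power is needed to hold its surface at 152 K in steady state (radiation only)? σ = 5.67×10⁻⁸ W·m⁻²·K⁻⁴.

P = εσ·4πr²·T⁴.
4πr² = 40.26 m²; T⁴ = 5.338×10⁸ K⁴.
P = 0.42·5.67×10⁻⁸·40.26·5.338×10⁸.

P ≈ 512 W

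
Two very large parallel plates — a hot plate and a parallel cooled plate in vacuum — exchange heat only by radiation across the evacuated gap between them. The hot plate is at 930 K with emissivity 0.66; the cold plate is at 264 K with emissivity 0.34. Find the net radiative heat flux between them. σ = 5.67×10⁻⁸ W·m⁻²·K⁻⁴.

q ≈ 12200 W/m²

For two infinite grey parallel plates, q = σ(T₁⁴ − T₂⁴)/(1/ε₁ + 1/ε₂ − 1).
T₁⁴ − T₂⁴ = 7.481×10¹¹ − 4.858×10⁹ = 7.432×10¹¹ K⁴.
1/ε₁ + 1/ε₂ − 1 = 1.515 + 2.941 − 1 = 3.456.
q = 5.67×10⁻⁸ × 7.432×10¹¹ / 3.456.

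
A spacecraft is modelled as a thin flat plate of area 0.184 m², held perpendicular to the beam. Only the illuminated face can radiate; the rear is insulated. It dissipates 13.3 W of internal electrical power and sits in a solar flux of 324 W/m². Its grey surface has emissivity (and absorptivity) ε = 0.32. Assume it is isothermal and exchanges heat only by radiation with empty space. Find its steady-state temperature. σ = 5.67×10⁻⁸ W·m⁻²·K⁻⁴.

T ≈ 314 K

At steady state, absorbed solar power + internal power = radiated power.
Absorbed: α·S·A_cross = 0.32·324·0.1840 = 19.08 W (cross-section A).
Total input = 19.08 + 13.3 = 32.38 W.
Radiated: εσ·A_surf·T⁴ with A_surf = A = 0.1840 m².
T⁴ = 32.38/(0.32·5.67×10⁻⁸·0.1840) = 9.698×10⁹ K⁴.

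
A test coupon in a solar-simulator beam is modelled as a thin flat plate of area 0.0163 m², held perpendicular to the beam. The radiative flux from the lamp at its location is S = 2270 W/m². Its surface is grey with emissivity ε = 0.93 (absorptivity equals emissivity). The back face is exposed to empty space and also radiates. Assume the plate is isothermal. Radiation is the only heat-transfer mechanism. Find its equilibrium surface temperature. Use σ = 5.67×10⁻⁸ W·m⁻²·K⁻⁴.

T ≈ 376 K

At equilibrium, absorbed power = emitted power.
Absorbing cross-section = A = 0.01630 m²; emitting surface = 2A = 0.03260 m² (ratio 2).
εS·A_cross = εσ·A_surf·T⁴  ⇒  T⁴ = S/(2σ)   (ε cancels).
T⁴ = 2270/(2·5.67×10⁻⁸) = 2.002×10¹⁰ K⁴.
T = (2.002×10¹⁰)^(1/4).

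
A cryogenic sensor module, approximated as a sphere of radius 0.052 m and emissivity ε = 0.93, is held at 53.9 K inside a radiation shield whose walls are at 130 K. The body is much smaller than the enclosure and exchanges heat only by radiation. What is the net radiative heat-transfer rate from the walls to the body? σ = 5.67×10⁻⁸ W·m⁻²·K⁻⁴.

P_net ≈ 0.497 W

For a small grey body in a large enclosure: P_net = εσA(T_body⁴ − T_wall⁴).
A = 4πr² = 0.03398 m²; T_body⁴ − T_wall⁴ = 8.440×10⁶ − 2.856×10⁸ = -2.772×10⁸ K⁴.
|P_net| = 0.93·5.67×10⁻⁸·0.03398·2.772×10⁸.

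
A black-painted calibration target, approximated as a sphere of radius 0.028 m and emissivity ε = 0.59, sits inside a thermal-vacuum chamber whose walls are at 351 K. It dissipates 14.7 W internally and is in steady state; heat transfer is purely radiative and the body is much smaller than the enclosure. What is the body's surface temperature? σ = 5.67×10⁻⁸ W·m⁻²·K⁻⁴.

For a small grey body in a large enclosure, net radiated power = εσA(T⁴ − T_w⁴).
Steady state: P = εσA(T⁴ − T_w⁴) with A = 4πr² = 0.009852 m².
T⁴ = P/(εσA) + T_w⁴ = 14.7/(0.59·5.67×10⁻⁸·0.009852) + (351)⁴
    = 4.460×10¹⁰ + 1.518×10¹⁰ = 5.978×10¹⁰ K⁴.

T ≈ 494 K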